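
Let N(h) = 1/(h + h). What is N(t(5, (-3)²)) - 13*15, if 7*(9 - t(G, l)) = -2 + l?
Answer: -3119/16 ≈ -194.94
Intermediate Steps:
t(G, l) = 65/7 - l/7 (t(G, l) = 9 - (-2 + l)/7 = 9 + (2/7 - l/7) = 65/7 - l/7)
N(h) = 1/(2*h)
N(t(5, (-3)²)) - 13*15 = 1/(2*(65/7 - ⅐*(-3)²)) - 13*15 = 1/(2*(65/7 - ⅐*9)) - 195 = 1/(2*(65/7 - 9/7)) - 195 = (½)/8 - 195 = (½)*(⅛) - 195 = 1/16 - 195 = -3119/16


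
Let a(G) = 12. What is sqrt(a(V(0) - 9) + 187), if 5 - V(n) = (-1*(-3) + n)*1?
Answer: sqrt(199) ≈ 14.107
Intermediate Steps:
V(n) = 2 - n (V(n) = 5 - (-1*(-3) + n) = 5 - (3 + n) = 5 + (-3 - n) = 2 - n)
sqrt(a(V(0) - 9) + 187) = sqrt(12 + 187) = sqrt(199)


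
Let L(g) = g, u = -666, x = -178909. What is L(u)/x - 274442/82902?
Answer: -24522465523/7415956959 ≈ -3.3067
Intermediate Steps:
L(u)/x - 274442/82902 = -666/(-178909) - 274442/82902 = -666*(-1/178909) - 274442*1/82902 = 666/178909 - 137221/41451 = -24522465523/7415956959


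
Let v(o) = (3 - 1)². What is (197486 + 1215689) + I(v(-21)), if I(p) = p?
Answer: 1413179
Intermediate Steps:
v(o) = 4 (v(o) = 2² = 4)
(197486 + 1215689) + I(v(-21)) = (197486 + 1215689) + 4 = 1413175 + 4 = 1413179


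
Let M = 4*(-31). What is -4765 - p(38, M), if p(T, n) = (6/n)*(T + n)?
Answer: -147844/31 ≈ -4769.2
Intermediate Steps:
M = -124
p(T, n) = 6*(T + n)/n
-4765 - p(38, M) = -4765 - (6 + 6*38/(-124)) = -4765 - (6 + 6*38*(-1/124)) = -4765 - (6 - 57/31) = -4765 - 1*129/31 = -4765 - 129/31 = -147844/31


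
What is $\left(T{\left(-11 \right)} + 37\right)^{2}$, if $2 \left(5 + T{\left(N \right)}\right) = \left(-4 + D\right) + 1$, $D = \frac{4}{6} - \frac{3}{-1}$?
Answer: $\frac{9409}{9} \approx 1045.4$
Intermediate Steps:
$D = \frac{11}{3}$ ($D = 4 \cdot \frac{1}{6} - -3 = \frac{2}{3} + 3 = \frac{11}{3} \approx 3.6667$)
$T{\left(N \right)} = - \frac{14}{3}$ ($T{\left(N \right)} = -5 + \frac{\left(-4 + \frac{11}{3}\right) + 1}{2} = -5 + \frac{- \frac{1}{3} + 1}{2} = -5 + \frac{1}{2} \cdot \frac{2}{3} = -5 + \frac{1}{3} = - \frac{14}{3}$)
$\left(T{\left(-11 \right)} + 37\right)^{2} = \left(- \frac{14}{3} + 37\right)^{2} = \left(\frac{97}{3}\right)^{2} = \frac{9409}{9}$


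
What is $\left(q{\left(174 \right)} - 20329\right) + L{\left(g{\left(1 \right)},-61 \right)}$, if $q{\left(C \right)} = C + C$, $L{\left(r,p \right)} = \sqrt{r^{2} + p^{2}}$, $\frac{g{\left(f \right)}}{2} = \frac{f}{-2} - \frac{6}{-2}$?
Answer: $-19981 + \sqrt{3746} \approx -19920.0$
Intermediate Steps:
$g{\left(f \right)} = 6 - f$ ($g{\left(f \right)} = 2 \left(\frac{f}{-2} - \frac{6}{-2}\right) = 2 \left(f \left(- \frac{1}{2}\right) - -3\right) = 2 \left(- \frac{f}{2} + 3\right) = 2 \left(3 - \frac{f}{2}\right) = 6 - f$)
$L{\left(r,p \right)} = \sqrt{p^{2} + r^{2}}$
$q{\left(C \right)} = 2 C$
$\left(q{\left(174 \right)} - 20329\right) + L{\left(g{\left(1 \right)},-61 \right)} = \left(2 \cdot 174 - 20329\right) + \sqrt{\left(-61\right)^{2} + \left(6 - 1\right)^{2}} = \left(348 - 20329\right) + \sqrt{3721 + \left(6 - 1\right)^{2}} = -19981 + \sqrt{3721 + 5^{2}} = -19981 + \sqrt{3721 + 25} = -19981 + \sqrt{3746}$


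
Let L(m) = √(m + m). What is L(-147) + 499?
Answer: 499 + 7*I*√6 ≈ 499.0 + 17.146*I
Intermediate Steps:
L(m) = √2*√m (L(m) = √(2*m) = √2*√m)
L(-147) + 499 = √2*√(-147) + 499 = √2*(7*I*√3) + 499 = 7*I*√6 + 499 = 499 + 7*I*√6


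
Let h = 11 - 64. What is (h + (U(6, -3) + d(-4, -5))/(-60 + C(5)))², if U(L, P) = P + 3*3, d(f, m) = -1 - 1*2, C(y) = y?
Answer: 8514724/3025 ≈ 2814.8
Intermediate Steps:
d(f, m) = -3 (d(f, m) = -1 - 2 = -3)
U(L, P) = 9 + P (U(L, P) = P + 9 = 9 + P)
h = -53
(h + (U(6, -3) + d(-4, -5))/(-60 + C(5)))² = (-53 + ((9 - 3) - 3)/(-60 + 5))² = (-53 + (6 - 3)/(-55))² = (-53 + 3*(-1/55))² = (-53 - 3/55)² = (-2918/55)² = 8514724/3025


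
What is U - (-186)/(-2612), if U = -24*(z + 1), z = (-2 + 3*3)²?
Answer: -1567293/1306 ≈ -1200.1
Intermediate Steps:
z = 49 (z = (-2 + 9)² = 7² = 49)
U = -1200 (U = -24*(49 + 1) = -24*50 = -1200)
U - (-186)/(-2612) = -1200 - (-186)/(-2612) = -1200 - (-186)*(-1)/2612 = -1200 - 1*93/1306 = -1200 - 93/1306 = -1567293/1306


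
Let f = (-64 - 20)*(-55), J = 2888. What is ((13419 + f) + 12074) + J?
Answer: 33001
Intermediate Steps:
f = 4620 (f = -84*(-55) = 4620)
((13419 + f) + 12074) + J = ((13419 + 4620) + 12074) + 2888 = (18039 + 12074) + 2888 = 30113 + 2888 = 33001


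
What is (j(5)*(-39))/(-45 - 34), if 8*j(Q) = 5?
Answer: 195/632 ≈ 0.30854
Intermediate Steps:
j(Q) = 5/8 (j(Q) = (⅛)*5 = 5/8)
(j(5)*(-39))/(-45 - 34) = ((5/8)*(-39))/(-45 - 34) = -195/8/(-79) = -195/8*(-1/79) = 195/632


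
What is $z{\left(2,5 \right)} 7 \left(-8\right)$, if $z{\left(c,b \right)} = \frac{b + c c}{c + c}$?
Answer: $-126$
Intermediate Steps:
$z{\left(c,b \right)} = \frac{b + c^{2}}{2 c}$
$z{\left(2,5 \right)} 7 \left(-8\right) = \frac{5 + 2^{2}}{2 \cdot 2} \cdot 7 \left(-8\right) = \frac{1}{2} \cdot \frac{1}{2} \left(5 + 4\right) \left(-56\right) = \frac{1}{2} \cdot \frac{1}{2} \cdot 9 \left(-56\right) = \frac{9}{4} \left(-56\right) = -126$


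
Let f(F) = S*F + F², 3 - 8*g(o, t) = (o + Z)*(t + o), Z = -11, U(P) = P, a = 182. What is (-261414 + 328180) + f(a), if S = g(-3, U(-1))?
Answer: 394737/4 ≈ 98684.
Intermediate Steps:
g(o, t) = 3/8 - (-11 + o)*(o + t)/8 (g(o, t) = 3/8 - (o - 11)*(t + o)/8 = 3/8 - (-11 + o)*(o + t)/8)
S = -53/8 (S = 3/8 - ⅛*(-3)² + (11/8)*(-3) + (11/8)*(-1) - ⅛*(-3)*(-1) = 3/8 - ⅛*9 - 33/8 - 11/8 - 3/8 = 3/8 - 9/8 - 33/8 - 11/8 - 3/8 = -53/8 ≈ -6.6250)
f(F) = F² - 53*F/8 (f(F) = -53*F/8 + F² = F² - 53*F/8)
(-261414 + 328180) + f(a) = (-261414 + 328180) + (⅛)*182*(-53 + 8*182) = 66766 + (⅛)*182*(-53 + 1456) = 66766 + (⅛)*182*1403 = 66766 + 127673/4 = 394737/4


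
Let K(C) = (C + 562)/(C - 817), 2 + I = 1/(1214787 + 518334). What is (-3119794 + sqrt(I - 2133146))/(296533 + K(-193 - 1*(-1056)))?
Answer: -143510524/13641943 + 46*I*sqrt(711928285267646083)/7881045964701 ≈ -10.52 + 0.0049248*I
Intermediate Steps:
I = -3466241/1733121 (I = -2 + 1/(1214787 + 518334) = -2 + 1/1733121 = -3466241/1733121 ≈ -2.0000)
K(C) = (562 + C)/(-817 + C)
(-3119794 + sqrt(I - 2133146))/(296533 + K(-193 - 1*(-1056))) = (-3119794 + sqrt(-3466241/1733121 - 2133146))/(296533 + (562 + (-193 - 1*(-1056)))/(-817 + (-193 - 1*(-1056)))) = (-3119794 + sqrt(-3697003594907/1733121))/(296533 + (562 + (-193 + 1056))/(-817 + (-193 + 1056))) = (-3119794 + I*sqrt(711928285267646083)/577707)/(296533 + (562 + 863)/(-817 + 863)) = (-3119794 + I*sqrt(711928285267646083)/577707)/(296533 + 1425/46) = (-3119794 + I*sqrt(711928285267646083)/577707)/(13641943/46) = (-3119794 + I*sqrt(711928285267646083)/577707)*(46/13641943) = -143510524/13641943 + 46*I*sqrt(711928285267646083)/7881045964701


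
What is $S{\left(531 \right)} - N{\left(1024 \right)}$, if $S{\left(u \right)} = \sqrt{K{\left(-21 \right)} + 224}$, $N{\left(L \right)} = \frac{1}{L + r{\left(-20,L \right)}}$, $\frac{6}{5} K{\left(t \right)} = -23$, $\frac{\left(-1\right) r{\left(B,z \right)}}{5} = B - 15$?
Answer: $- \frac{1}{1199} + \frac{\sqrt{7374}}{6} \approx 14.311$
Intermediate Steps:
$r{\left(B,z \right)} = 75 - 5 B$ ($r{\left(B,z \right)} = - 5 \left(B - 15\right) = - 5 \left(-15 + B\right) = 75 - 5 B$)
$K{\left(t \right)} = - \frac{115}{6}$ ($K{\left(t \right)} = \frac{5}{6} \left(-23\right) = - \frac{115}{6}$)
$N{\left(L \right)} = \frac{1}{175 + L}$ ($N{\left(L \right)} = \frac{1}{L + \left(75 - -100\right)} = \frac{1}{L + \left(75 + 100\right)} = \frac{1}{L + 175} = \frac{1}{175 + L}$)
$S{\left(u \right)} = \frac{\sqrt{7374}}{6}$ ($S{\left(u \right)} = \sqrt{- \frac{115}{6} + 224} = \sqrt{\frac{1229}{6}} = \frac{\sqrt{7374}}{6}$)
$S{\left(531 \right)} - N{\left(1024 \right)} = \frac{\sqrt{7374}}{6} - \frac{1}{175 + 1024} = \frac{\sqrt{7374}}{6} - \frac{1}{1199} = - \frac{1}{1199} + \frac{\sqrt{7374}}{6}$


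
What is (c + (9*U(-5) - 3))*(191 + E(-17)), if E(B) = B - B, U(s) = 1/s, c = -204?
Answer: -199404/5 ≈ -39881.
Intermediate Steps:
U(s) = 1/s
E(B) = 0
(c + (9*U(-5) - 3))*(191 + E(-17)) = (-204 + (9/(-5) - 3))*(191 + 0) = (-204 + (9*(-⅕) - 3))*191 = (-204 + (-9/5 - 3))*191 = (-204 - 24/5)*191 = -1044/5*191 = -199404/5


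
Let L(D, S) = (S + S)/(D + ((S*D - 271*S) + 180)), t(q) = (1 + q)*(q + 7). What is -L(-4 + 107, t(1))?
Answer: 32/2405 ≈ 0.013306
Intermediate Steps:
t(q) = (1 + q)*(7 + q)
L(D, S) = 2*S/(180 + D - 271*S + D*S) (L(D, S) = (2*S)/(D + ((D*S - 271*S) + 180)) = (2*S)/(D + ((-271*S + D*S) + 180)) = (2*S)/(D + (180 - 271*S + D*S)) = (2*S)/(180 + D - 271*S + D*S) = 2*S/(180 + D - 271*S + D*S))
-L(-4 + 107, t(1)) = -2*(7 + 1² + 8*1)/(180 + (-4 + 107) - 271*(7 + 1² + 8*1) + (-4 + 107)*(7 + 1² + 8*1)) = -2*(7 + 1 + 8)/(180 + 103 - 271*(7 + 1 + 8) + 103*(7 + 1 + 8)) = -2*16/(180 + 103 - 271*16 + 103*16) = -2*16/(180 + 103 - 4336 + 1648) = -2*16/(-2405) = -2*16*(-1)/2405 = -1*(-32/2405) = 32/2405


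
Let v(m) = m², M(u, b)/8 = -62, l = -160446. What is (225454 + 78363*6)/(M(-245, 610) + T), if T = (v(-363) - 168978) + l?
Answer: -695632/198151 ≈ -3.5106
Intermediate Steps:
M(u, b) = -496 (M(u, b) = 8*(-62) = -496)
T = -197655 (T = ((-363)² - 168978) - 160446 = (131769 - 168978) - 160446 = -37209 - 160446 = -197655)
(225454 + 78363*6)/(M(-245, 610) + T) = (225454 + 78363*6)/(-496 - 197655) = (225454 + 470178)/(-198151) = 695632*(-1/198151) = -695632/198151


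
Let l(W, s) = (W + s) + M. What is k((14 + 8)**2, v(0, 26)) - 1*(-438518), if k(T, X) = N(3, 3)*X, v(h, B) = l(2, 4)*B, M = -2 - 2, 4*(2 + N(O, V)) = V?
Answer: 438453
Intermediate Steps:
N(O, V) = -2 + V/4
M = -4
l(W, s) = -4 + W + s (l(W, s) = (W + s) - 4 = -4 + W + s)
v(h, B) = 2*B (v(h, B) = (-4 + 2 + 4)*B = 2*B)
k(T, X) = -5*X/4 (k(T, X) = (-2 + (1/4)*3)*X = (-2 + 3/4)*X = -5*X/4)
k((14 + 8)**2, v(0, 26)) - 1*(-438518) = -5*26/2 - 1*(-438518) = -5/4*52 + 438518 = -65 + 438518 = 438453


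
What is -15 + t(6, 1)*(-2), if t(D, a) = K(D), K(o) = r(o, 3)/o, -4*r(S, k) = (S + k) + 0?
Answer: -57/4 ≈ -14.250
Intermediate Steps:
r(S, k) = -S/4 - k/4 (r(S, k) = -((S + k) + 0)/4 = -(S + k)/4 = -S/4 - k/4)
K(o) = (-¾ - o/4)/o (K(o) = (-o/4 - ¼*3)/o = (-o/4 - ¾)/o = (-¾ - o/4)/o)
t(D, a) = (-3 - D)/(4*D)
-15 + t(6, 1)*(-2) = -15 + ((¼)*(-3 - 1*6)/6)*(-2) = -15 + ((¼)*(⅙)*(-3 - 6))*(-2) = -15 + ((¼)*(⅙)*(-9))*(-2) = -15 - 3/8*(-2) = -15 + ¾ = -57/4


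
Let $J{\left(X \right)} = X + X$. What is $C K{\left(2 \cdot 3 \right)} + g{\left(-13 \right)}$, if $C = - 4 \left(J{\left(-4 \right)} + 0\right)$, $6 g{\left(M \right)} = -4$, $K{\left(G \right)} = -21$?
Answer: $- \frac{2018}{3} \approx -672.67$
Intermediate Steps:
$J{\left(X \right)} = 2 X$
$g{\left(M \right)} = - \frac{2}{3}$ ($g{\left(M \right)} = \frac{1}{6} \left(-4\right) = - \frac{2}{3}$)
$C = 32$ ($C = - 4 \left(2 \left(-4\right) + 0\right) = - 4 \left(-8 + 0\right) = \left(-4\right) \left(-8\right) = 32$)
$C K{\left(2 \cdot 3 \right)} + g{\left(-13 \right)} = 32 \left(-21\right) - \frac{2}{3} = -672 - \frac{2}{3} = - \frac{2018}{3}$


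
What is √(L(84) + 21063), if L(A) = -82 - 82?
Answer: √20899 ≈ 144.56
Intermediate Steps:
L(A) = -164
√(L(84) + 21063) = √(-164 + 21063) = √20899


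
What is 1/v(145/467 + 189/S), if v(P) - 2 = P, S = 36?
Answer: 1868/14123 ≈ 0.13227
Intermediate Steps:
v(P) = 2 + P
1/v(145/467 + 189/S) = 1/(2 + (145/467 + 189/36)) = 1/(2 + (145*(1/467) + 189*(1/36))) = 1/(2 + (145/467 + 21/4)) = 1/(2 + 10387/1868) = 1/(14123/1868) = 1868/14123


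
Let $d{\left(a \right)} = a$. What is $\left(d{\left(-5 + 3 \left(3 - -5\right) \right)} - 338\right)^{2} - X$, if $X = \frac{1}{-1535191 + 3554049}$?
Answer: $\frac{205441008937}{2018858} \approx 1.0176 \cdot 10^{5}$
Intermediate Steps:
$X = \frac{1}{2018858} \approx 4.9533 \cdot 10^{-7}$
$\left(d{\left(-5 + 3 \left(3 - -5\right) \right)} - 338\right)^{2} - X = \left(\left(-5 + 3 \left(3 - -5\right)\right) - 338\right)^{2} - \frac{1}{2018858} = \left(\left(-5 + 3 \left(3 + 5\right)\right) - 338\right)^{2} - \frac{1}{2018858} = \left(\left(-5 + 3 \cdot 8\right) - 338\right)^{2} - \frac{1}{2018858} = \left(\left(-5 + 24\right) - 338\right)^{2} - \frac{1}{2018858} = \left(19 - 338\right)^{2} - \frac{1}{2018858} = \left(-319\right)^{2} - \frac{1}{2018858} = 101761 - \frac{1}{2018858} = \frac{205441008937}{2018858}$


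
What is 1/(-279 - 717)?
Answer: -1/996 ≈ -0.0010040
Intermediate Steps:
1/(-279 - 717) = 1/(-996) = -1/996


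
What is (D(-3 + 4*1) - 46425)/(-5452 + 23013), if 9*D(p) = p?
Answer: -417824/158049 ≈ -2.6436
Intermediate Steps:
D(p) = p/9
(D(-3 + 4*1) - 46425)/(-5452 + 23013) = ((-3 + 4*1)/9 - 46425)/(-5452 + 23013) = ((-3 + 4)/9 - 46425)/17561 = ((⅑)*1 - 46425)*(1/17561) = (⅑ - 46425)*(1/17561) = -417824/9*1/17561 = -417824/158049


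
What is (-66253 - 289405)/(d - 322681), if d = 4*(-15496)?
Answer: 355658/384665 ≈ 0.92459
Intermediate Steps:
d = -61984
(-66253 - 289405)/(d - 322681) = (-66253 - 289405)/(-61984 - 322681) = -355658/(-384665) = -355658*(-1/384665) = 355658/384665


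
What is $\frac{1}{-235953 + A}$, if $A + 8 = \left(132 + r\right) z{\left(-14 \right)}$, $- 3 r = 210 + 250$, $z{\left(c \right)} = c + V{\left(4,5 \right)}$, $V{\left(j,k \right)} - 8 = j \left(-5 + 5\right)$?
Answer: $- \frac{1}{235833} \approx -4.2403 \cdot 10^{-6}$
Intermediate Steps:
$V{\left(j,k \right)} = 8$ ($V{\left(j,k \right)} = 8 + j \left(-5 + 5\right) = 8 + j 0 = 8 + 0 = 8$)
$z{\left(c \right)} = 8 + c$ ($z{\left(c \right)} = c + 8 = 8 + c$)
$r = - \frac{460}{3}$ ($r = - \frac{210 + 250}{3} = \left(- \frac{1}{3}\right) 460 = - \frac{460}{3} \approx -153.33$)
$A = 120$ ($A = -8 + \left(132 - \frac{460}{3}\right) \left(8 - 14\right) = -8 - -128 = -8 + 128 = 120$)
$\frac{1}{-235953 + A} = \frac{1}{-235953 + 120} = \frac{1}{-235833} = - \frac{1}{235833}$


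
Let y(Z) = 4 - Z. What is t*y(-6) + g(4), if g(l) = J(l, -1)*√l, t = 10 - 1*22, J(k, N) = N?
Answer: -122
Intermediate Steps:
t = -12 (t = 10 - 22 = -12)
g(l) = -√l
t*y(-6) + g(4) = -12*(4 - 1*(-6)) - √4 = -12*(4 + 6) - 1*2 = -12*10 - 2 = -120 - 2 = -122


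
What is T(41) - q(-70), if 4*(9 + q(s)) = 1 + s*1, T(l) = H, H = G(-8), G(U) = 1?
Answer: 109/4 ≈ 27.250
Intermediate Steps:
H = 1
T(l) = 1
q(s) = -35/4 + s/4 (q(s) = -9 + (1 + s*1)/4 = -9 + (1 + s)/4 = -9 + (1/4 + s/4) = -35/4 + s/4)
T(41) - q(-70) = 1 - (-35/4 + (1/4)*(-70)) = 1 - (-35/4 - 35/2) = 1 - 1*(-105/4) = 1 + 105/4 = 109/4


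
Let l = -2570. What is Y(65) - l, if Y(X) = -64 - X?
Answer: 2441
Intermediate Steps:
Y(65) - l = (-64 - 1*65) - 1*(-2570) = (-64 - 65) + 2570 = -129 + 2570 = 2441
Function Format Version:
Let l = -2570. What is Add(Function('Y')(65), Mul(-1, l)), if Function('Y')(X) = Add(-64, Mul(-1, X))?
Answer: 2441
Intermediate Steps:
Add(Function('Y')(65), Mul(-1, l)) = Add(Add(-64, Mul(-1, 65)), Mul(-1, -2570)) = Add(Add(-64, -65), 2570) = Add(-129, 2570) = 2441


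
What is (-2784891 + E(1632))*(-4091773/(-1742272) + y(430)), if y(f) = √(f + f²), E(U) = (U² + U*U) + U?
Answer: 1486826970471/248896 + 2543589*√185330 ≈ 1.1010e+9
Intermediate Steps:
E(U) = U + 2*U² (E(U) = (U² + U²) + U = 2*U² + U = U + 2*U²)
(-2784891 + E(1632))*(-4091773/(-1742272) + y(430)) = (-2784891 + 1632*(1 + 2*1632))*(-4091773/(-1742272) + √(430*(1 + 430))) = (-2784891 + 1632*(1 + 3264))*(-4091773*(-1/1742272) + √(430*431)) = (-2784891 + 1632*3265)*(584539/248896 + √185330) = (-2784891 + 5328480)*(584539/248896 + √185330) = 2543589*(584539/248896 + √185330) = 1486826970471/248896 + 2543589*√185330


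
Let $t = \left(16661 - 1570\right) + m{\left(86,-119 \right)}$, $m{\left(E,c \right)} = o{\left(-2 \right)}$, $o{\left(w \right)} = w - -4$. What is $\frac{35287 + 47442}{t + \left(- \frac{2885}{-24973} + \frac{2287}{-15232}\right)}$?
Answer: $\frac{1851128220032}{337717295501} \approx 5.4813$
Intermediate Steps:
$o{\left(w \right)} = 4 + w$ ($o{\left(w \right)} = w + 4 = 4 + w$)
$m{\left(E,c \right)} = 2$ ($m{\left(E,c \right)} = 4 - 2 = 2$)
$t = 15093$ ($t = \left(16661 - 1570\right) + 2 = 15091 + 2 = 15093$)
$\frac{35287 + 47442}{t + \left(- \frac{2885}{-24973} + \frac{2287}{-15232}\right)} = \frac{35287 + 47442}{15093 + \left(- \frac{2885}{-24973} + \frac{2287}{-15232}\right)} = \frac{82729}{15093 + \left(\left(-2885\right) \left(- \frac{1}{24973}\right) + 2287 \left(- \frac{1}{15232}\right)\right)} = \frac{82729}{15093 + \left(\frac{2885}{24973} - \frac{2287}{15232}\right)} = \frac{82729}{15093 - \frac{774643}{22375808}} = \frac{82729}{\frac{337717295501}{22375808}} = 82729 \cdot \frac{22375808}{337717295501} = \frac{1851128220032}{337717295501}$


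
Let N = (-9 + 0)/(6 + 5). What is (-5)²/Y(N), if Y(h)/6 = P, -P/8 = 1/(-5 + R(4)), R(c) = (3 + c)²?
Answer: -275/12 ≈ -22.917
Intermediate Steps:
N = -9/11 ≈ -0.81818
P = -2/11 (P = -8/(-5 + (3 + 4)²) = -8/(-5 + 7²) = -8/(-5 + 49) = -8/44 = -8*1/44 = -2/11 ≈ -0.18182)
Y(h) = -12/11 (Y(h) = 6*(-2/11) = -12/11)
(-5)²/Y(N) = (-5)²/(-12/11) = 25*(-11/12) = -275/12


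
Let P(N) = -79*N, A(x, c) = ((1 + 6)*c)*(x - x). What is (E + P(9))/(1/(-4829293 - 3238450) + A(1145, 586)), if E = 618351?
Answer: -4982960786520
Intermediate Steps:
A(x, c) = 0 (A(x, c) = (7*c)*0 = 0)
(E + P(9))/(1/(-4829293 - 3238450) + A(1145, 586)) = (618351 - 79*9)/(1/(-4829293 - 3238450) + 0) = (618351 - 711)/(1/(-8067743) + 0) = 617640/(-1/8067743 + 0) = 617640/(-1/8067743) = 617640*(-8067743) = -4982960786520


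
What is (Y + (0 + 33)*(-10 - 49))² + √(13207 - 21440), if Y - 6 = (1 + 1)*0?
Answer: 3767481 + I*√8233 ≈ 3.7675e+6 + 90.736*I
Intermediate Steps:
Y = 6 (Y = 6 + (1 + 1)*0 = 6 + 2*0 = 6 + 0 = 6)
(Y + (0 + 33)*(-10 - 49))² + √(13207 - 21440) = (6 + (0 + 33)*(-10 - 49))² + √(13207 - 21440) = (6 + 33*(-59))² + √(-8233) = (6 - 1947)² + I*√8233 = (-1941)² + I*√8233 = 3767481 + I*√8233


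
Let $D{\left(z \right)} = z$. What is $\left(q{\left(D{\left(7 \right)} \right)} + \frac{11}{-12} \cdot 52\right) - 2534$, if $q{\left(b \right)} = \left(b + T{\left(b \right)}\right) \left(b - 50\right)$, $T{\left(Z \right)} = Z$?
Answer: $- \frac{9551}{3} \approx -3183.7$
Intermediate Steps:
$q{\left(b \right)} = 2 b \left(-50 + b\right)$ ($q{\left(b \right)} = \left(b + b\right) \left(b - 50\right) = 2 b \left(-50 + b\right)$)
$\left(q{\left(D{\left(7 \right)} \right)} + \frac{11}{-12} \cdot 52\right) - 2534 = \left(2 \cdot 7 \left(-50 + 7\right) + \frac{11}{-12} \cdot 52\right) - 2534 = \left(2 \cdot 7 \left(-43\right) + 11 \left(- \frac{1}{12}\right) 52\right) - 2534 = \left(-602 - \frac{143}{3}\right) - 2534 = - \frac{1949}{3} - 2534 = - \frac{9551}{3}$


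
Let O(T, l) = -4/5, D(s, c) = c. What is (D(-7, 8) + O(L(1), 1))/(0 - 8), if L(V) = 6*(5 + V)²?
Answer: -9/10 ≈ -0.90000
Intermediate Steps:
O(T, l) = -⅘ (O(T, l) = -4*⅕ = -⅘)
(D(-7, 8) + O(L(1), 1))/(0 - 8) = (8 - ⅘)/(0 - 8) = (36/5)/(-8) = -⅛*36/5 = -9/10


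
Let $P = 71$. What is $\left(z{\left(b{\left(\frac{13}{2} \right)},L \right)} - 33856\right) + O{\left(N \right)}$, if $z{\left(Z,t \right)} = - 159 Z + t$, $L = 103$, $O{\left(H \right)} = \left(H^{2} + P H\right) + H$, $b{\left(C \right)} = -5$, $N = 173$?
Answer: $9427$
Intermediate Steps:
$O{\left(H \right)} = H^{2} + 72 H$ ($O{\left(H \right)} = \left(H^{2} + 71 H\right) + H = H^{2} + 72 H$)
$z{\left(Z,t \right)} = t - 159 Z$
$\left(z{\left(b{\left(\frac{13}{2} \right)},L \right)} - 33856\right) + O{\left(N \right)} = \left(\left(103 - -795\right) - 33856\right) + 173 \left(72 + 173\right) = \left(\left(103 + 795\right) - 33856\right) + 173 \cdot 245 = \left(898 - 33856\right) + 42385 = -32958 + 42385 = 9427$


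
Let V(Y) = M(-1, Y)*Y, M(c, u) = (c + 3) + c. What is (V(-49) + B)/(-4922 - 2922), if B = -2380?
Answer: 2429/7844 ≈ 0.30966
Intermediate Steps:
M(c, u) = 3 + 2*c (M(c, u) = (3 + c) + c = 3 + 2*c)
V(Y) = Y (V(Y) = (3 + 2*(-1))*Y = (3 - 2)*Y = 1*Y = Y)
(V(-49) + B)/(-4922 - 2922) = (-49 - 2380)/(-4922 - 2922) = -2429/(-7844) = -2429*(-1/7844) = 2429/7844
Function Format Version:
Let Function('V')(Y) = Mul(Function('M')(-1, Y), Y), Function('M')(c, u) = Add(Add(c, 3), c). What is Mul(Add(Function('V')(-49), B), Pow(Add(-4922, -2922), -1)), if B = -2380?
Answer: Rational(2429, 7844) ≈ 0.30966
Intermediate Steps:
Function('M')(c, u) = Add(3, Mul(2, c)) (Function('M')(c, u) = Add(Add(3, c), c) = Add(3, Mul(2, c)))
Function('V')(Y) = Y (Function('V')(Y) = Mul(Add(3, Mul(2, -1)), Y) = Mul(Add(3, -2), Y) = Mul(1, Y) = Y)
Mul(Add(Function('V')(-49), B), Pow(Add(-4922, -2922), -1)) = Mul(Add(-49, -2380), Pow(Add(-4922, -2922), -1)) = Mul(-2429, Pow(-7844, -1)) = Mul(-2429, Rational(-1, 7844)) = Rational(2429, 7844)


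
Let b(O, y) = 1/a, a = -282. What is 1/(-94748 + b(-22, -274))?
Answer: -282/26718937 ≈ -1.0554e-5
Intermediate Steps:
b(O, y) = -1/282 (b(O, y) = 1/(-282) = -1/282)
1/(-94748 + b(-22, -274)) = 1/(-94748 - 1/282) = 1/(-26718937/282) = -282/26718937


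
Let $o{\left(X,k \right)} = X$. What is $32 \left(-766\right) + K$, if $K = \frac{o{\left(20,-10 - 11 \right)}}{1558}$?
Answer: $- \frac{19094838}{779} \approx -24512.0$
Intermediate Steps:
$K = \frac{10}{779}$ ($K = \frac{20}{1558} = 20 \cdot \frac{1}{1558} = \frac{10}{779} \approx 0.012837$)
$32 \left(-766\right) + K = 32 \left(-766\right) + \frac{10}{779} = -24512 + \frac{10}{779} = - \frac{19094838}{779}$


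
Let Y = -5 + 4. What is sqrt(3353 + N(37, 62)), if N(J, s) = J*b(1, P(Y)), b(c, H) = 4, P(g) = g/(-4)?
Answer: 3*sqrt(389) ≈ 59.169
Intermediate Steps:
Y = -1
P(g) = -g/4 (P(g) = g*(-1/4) = -g/4)
N(J, s) = 4*J (N(J, s) = J*4 = 4*J)
sqrt(3353 + N(37, 62)) = sqrt(3353 + 4*37) = sqrt(3353 + 148) = sqrt(3501) = 3*sqrt(389)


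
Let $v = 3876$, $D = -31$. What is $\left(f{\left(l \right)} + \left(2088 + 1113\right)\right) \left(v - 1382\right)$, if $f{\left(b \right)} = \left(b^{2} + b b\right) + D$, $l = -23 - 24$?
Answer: $18924472$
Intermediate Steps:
$l = -47$ ($l = -23 - 24 = -47$)
$f{\left(b \right)} = -31 + 2 b^{2}$ ($f{\left(b \right)} = \left(b^{2} + b b\right) - 31 = \left(b^{2} + b^{2}\right) - 31 = 2 b^{2} - 31 = -31 + 2 b^{2}$)
$\left(f{\left(l \right)} + \left(2088 + 1113\right)\right) \left(v - 1382\right) = \left(\left(-31 + 2 \left(-47\right)^{2}\right) + \left(2088 + 1113\right)\right) \left(3876 - 1382\right) = \left(\left(-31 + 2 \cdot 2209\right) + 3201\right) 2494 = \left(\left(-31 + 4418\right) + 3201\right) 2494 = \left(4387 + 3201\right) 2494 = 7588 \cdot 2494 = 18924472$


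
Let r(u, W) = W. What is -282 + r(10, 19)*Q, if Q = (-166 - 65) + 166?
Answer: -1517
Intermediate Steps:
Q = -65 (Q = -231 + 166 = -65)
-282 + r(10, 19)*Q = -282 + 19*(-65) = -282 - 1235 = -1517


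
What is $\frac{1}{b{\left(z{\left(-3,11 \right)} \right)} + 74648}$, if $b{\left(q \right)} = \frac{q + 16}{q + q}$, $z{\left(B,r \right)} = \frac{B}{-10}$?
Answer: $\frac{6}{448051} \approx 1.3391 \cdot 10^{-5}$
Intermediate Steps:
$z{\left(B,r \right)} = - \frac{B}{10}$ ($z{\left(B,r \right)} = B \left(- \frac{1}{10}\right) = - \frac{B}{10}$)
$b{\left(q \right)} = \frac{16 + q}{2 q}$
$\frac{1}{b{\left(z{\left(-3,11 \right)} \right)} + 74648} = \frac{1}{\frac{16 - - \frac{3}{10}}{2 \left(\left(- \frac{1}{10}\right) \left(-3\right)\right)} + 74648} = \frac{1}{\frac{16 + \frac{3}{10}}{2 \cdot \frac{3}{10}} + 74648} = \frac{1}{\frac{1}{2} \cdot \frac{10}{3} \cdot \frac{163}{10} + 74648} = \frac{1}{\frac{163}{6} + 74648} = \frac{1}{\frac{448051}{6}} = \frac{6}{448051}$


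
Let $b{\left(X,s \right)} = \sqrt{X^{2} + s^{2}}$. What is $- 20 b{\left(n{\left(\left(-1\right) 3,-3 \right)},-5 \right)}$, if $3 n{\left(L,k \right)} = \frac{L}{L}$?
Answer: $- \frac{20 \sqrt{226}}{3} \approx -100.22$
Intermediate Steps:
$n{\left(L,k \right)} = \frac{1}{3}$ ($n{\left(L,k \right)} = \frac{L \frac{1}{L}}{3} = \frac{1}{3} \cdot 1 = \frac{1}{3}$)
$- 20 b{\left(n{\left(\left(-1\right) 3,-3 \right)},-5 \right)} = - 20 \sqrt{\left(\frac{1}{3}\right)^{2} + \left(-5\right)^{2}} = - 20 \sqrt{\frac{1}{9} + 25} = - 20 \sqrt{\frac{226}{9}} = - 20 \frac{\sqrt{226}}{3} = - \frac{20 \sqrt{226}}{3}$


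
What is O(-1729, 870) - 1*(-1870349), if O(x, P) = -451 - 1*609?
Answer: 1869289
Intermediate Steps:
O(x, P) = -1060 (O(x, P) = -451 - 609 = -1060)
O(-1729, 870) - 1*(-1870349) = -1060 - 1*(-1870349) = -1060 + 1870349 = 1869289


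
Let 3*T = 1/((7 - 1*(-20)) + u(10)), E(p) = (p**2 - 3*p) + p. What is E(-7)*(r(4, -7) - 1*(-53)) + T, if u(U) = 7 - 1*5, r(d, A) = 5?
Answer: 317899/87 ≈ 3654.0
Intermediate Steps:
u(U) = 2 (u(U) = 7 - 5 = 2)
E(p) = p**2 - 2*p
T = 1/87 (T = 1/(3*((7 - 1*(-20)) + 2)) = 1/(3*((7 + 20) + 2)) = 1/(3*(27 + 2)) = (1/3)/29 = (1/3)*(1/29) = 1/87 ≈ 0.011494)
E(-7)*(r(4, -7) - 1*(-53)) + T = (-7*(-2 - 7))*(5 - 1*(-53)) + 1/87 = (-7*(-9))*(5 + 53) + 1/87 = 63*58 + 1/87 = 3654 + 1/87 = 317899/87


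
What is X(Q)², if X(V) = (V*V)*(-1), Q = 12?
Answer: 20736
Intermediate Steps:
X(V) = -V² (X(V) = V²*(-1) = -V²)
X(Q)² = (-1*12²)² = (-1*144)² = (-144)² = 20736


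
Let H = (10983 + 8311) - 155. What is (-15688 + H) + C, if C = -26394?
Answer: -22943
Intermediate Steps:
H = 19139 (H = 19294 - 155 = 19139)
(-15688 + H) + C = (-15688 + 19139) - 26394 = 3451 - 26394 = -22943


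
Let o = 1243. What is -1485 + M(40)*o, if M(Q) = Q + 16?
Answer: 68123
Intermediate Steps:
M(Q) = 16 + Q
-1485 + M(40)*o = -1485 + (16 + 40)*1243 = -1485 + 56*1243 = -1485 + 69608 = 68123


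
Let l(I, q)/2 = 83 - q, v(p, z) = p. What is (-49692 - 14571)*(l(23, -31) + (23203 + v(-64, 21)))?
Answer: -1501633521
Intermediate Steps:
l(I, q) = 166 - 2*q (l(I, q) = 2*(83 - q) = 166 - 2*q)
(-49692 - 14571)*(l(23, -31) + (23203 + v(-64, 21))) = (-49692 - 14571)*((166 - 2*(-31)) + (23203 - 64)) = -64263*((166 + 62) + 23139) = -64263*(228 + 23139) = -64263*23367 = -1501633521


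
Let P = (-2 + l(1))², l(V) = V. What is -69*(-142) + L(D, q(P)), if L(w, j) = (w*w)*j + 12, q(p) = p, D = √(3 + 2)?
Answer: 9815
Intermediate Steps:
D = √5 ≈ 2.2361
P = 1 (P = (-2 + 1)² = (-1)² = 1)
L(w, j) = 12 + j*w² (L(w, j) = w²*j + 12 = j*w² + 12 = 12 + j*w²)
-69*(-142) + L(D, q(P)) = -69*(-142) + (12 + 1*(√5)²) = 9798 + (12 + 1*5) = 9798 + (12 + 5) = 9798 + 17 = 9815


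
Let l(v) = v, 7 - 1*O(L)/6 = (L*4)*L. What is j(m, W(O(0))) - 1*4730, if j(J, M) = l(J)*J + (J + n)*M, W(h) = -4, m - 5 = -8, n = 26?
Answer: -4813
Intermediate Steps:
m = -3 (m = 5 - 8 = -3)
O(L) = 42 - 24*L² (O(L) = 42 - 6*L*4*L = 42 - 6*4*L*L = 42 - 24*L²)
j(J, M) = J² + M*(26 + J) (j(J, M) = J*J + (J + 26)*M = J² + (26 + J)*M = J² + M*(26 + J))
j(m, W(O(0))) - 1*4730 = ((-3)² + 26*(-4) - 3*(-4)) - 1*4730 = (9 - 104 + 12) - 4730 = -83 - 4730 = -4813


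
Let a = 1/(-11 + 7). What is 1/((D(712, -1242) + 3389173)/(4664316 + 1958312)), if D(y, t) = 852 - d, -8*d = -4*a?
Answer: 52981024/27120201 ≈ 1.9536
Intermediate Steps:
a = -¼ (a = 1/(-4) = -¼ ≈ -0.25000)
d = -⅛ (d = -(-1)*(-1)/(2*4) = -⅛*1 = -⅛ ≈ -0.12500)
D(y, t) = 6817/8 (D(y, t) = 852 - 1*(-⅛) = 852 + ⅛ = 6817/8)
1/((D(712, -1242) + 3389173)/(4664316 + 1958312)) = 1/((6817/8 + 3389173)/(4664316 + 1958312)) = 1/((27120201/8)/6622628) = 1/((27120201/8)*(1/6622628)) = 1/(27120201/52981024) = 52981024/27120201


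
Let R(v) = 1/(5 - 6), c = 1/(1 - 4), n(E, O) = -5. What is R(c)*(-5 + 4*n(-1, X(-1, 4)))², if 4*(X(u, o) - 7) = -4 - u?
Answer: -625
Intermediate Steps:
X(u, o) = 6 - u/4 (X(u, o) = 7 + (-4 - u)/4 = 7 + (-1 - u/4) = 6 - u/4)
c = -⅓ (c = 1/(-3) = -⅓ ≈ -0.33333)
R(v) = -1 (R(v) = 1/(-1) = -1)
R(c)*(-5 + 4*n(-1, X(-1, 4)))² = -(-5 + 4*(-5))² = -(-5 - 20)² = -1*(-25)² = -1*625 = -625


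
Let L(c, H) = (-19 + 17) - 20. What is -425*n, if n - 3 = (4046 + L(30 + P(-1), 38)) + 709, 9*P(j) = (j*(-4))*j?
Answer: -2012800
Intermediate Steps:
P(j) = -4*j²/9 (P(j) = ((j*(-4))*j)/9 = ((-4*j)*j)/9 = (-4*j²)/9 = -4*j²/9)
L(c, H) = -22 (L(c, H) = -2 - 20 = -22)
n = 4736 (n = 3 + ((4046 - 22) + 709) = 3 + (4024 + 709) = 3 + 4733 = 4736)
-425*n = -425*4736 = -2012800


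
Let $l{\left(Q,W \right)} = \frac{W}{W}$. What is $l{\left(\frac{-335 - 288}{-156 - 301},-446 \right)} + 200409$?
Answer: $200410$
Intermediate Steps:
$l{\left(Q,W \right)} = 1$
$l{\left(\frac{-335 - 288}{-156 - 301},-446 \right)} + 200409 = 1 + 200409 = 200410$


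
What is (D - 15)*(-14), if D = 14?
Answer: 14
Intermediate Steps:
(D - 15)*(-14) = (14 - 15)*(-14) = -1*(-14) = 14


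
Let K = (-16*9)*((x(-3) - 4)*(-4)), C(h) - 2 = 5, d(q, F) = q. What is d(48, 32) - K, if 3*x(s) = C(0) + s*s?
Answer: -720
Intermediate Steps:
C(h) = 7 (C(h) = 2 + 5 = 7)
x(s) = 7/3 + s²/3 (x(s) = (7 + s*s)/3 = (7 + s²)/3 = 7/3 + s²/3)
K = 768 (K = (-16*9)*(((7/3 + (⅓)*(-3)²) - 4)*(-4)) = -144*((7/3 + (⅓)*9) - 4)*(-4) = -144*((7/3 + 3) - 4)*(-4) = -144*(16/3 - 4)*(-4) = -192*(-4) = -144*(-16/3) = 768)
d(48, 32) - K = 48 - 1*768 = 48 - 768 = -720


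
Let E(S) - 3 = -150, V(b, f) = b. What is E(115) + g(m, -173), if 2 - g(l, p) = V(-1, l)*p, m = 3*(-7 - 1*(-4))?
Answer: -318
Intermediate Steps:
m = -9 (m = 3*(-7 + 4) = 3*(-3) = -9)
E(S) = -147 (E(S) = 3 - 150 = -147)
g(l, p) = 2 + p (g(l, p) = 2 - (-1)*p = 2 + p)
E(115) + g(m, -173) = -147 + (2 - 173) = -147 - 171 = -318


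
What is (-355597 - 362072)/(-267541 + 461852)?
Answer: -717669/194311 ≈ -3.6934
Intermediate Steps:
(-355597 - 362072)/(-267541 + 461852) = -717669/194311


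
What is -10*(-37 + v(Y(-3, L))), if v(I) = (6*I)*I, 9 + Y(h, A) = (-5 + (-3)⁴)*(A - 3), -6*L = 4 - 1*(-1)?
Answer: -16234910/3 ≈ -5.4116e+6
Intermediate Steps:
L = -⅚ (L = -(4 - 1*(-1))/6 = -(4 + 1)/6 = -⅙*5 = -⅚ ≈ -0.83333)
Y(h, A) = -237 + 76*A (Y(h, A) = -9 + (-5 + (-3)⁴)*(A - 3) = -9 + (-5 + 81)*(-3 + A) = -9 + 76*(-3 + A) = -9 + (-228 + 76*A) = -237 + 76*A)
v(I) = 6*I²
-10*(-37 + v(Y(-3, L))) = -10*(-37 + 6*(-237 + 76*(-⅚))²) = -10*(-37 + 6*(-237 - 190/3)²) = -10*(-37 + 6*(-901/3)²) = -10*(-37 + 6*(811801/9)) = -10*(-37 + 1623602/3) = -10*1623491/3 = -16234910/3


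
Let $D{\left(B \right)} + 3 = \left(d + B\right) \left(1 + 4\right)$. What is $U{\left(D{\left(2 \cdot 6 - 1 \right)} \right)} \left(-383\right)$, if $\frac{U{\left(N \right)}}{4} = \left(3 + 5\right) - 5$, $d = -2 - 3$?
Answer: $-4596$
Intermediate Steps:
$d = -5$
$D{\left(B \right)} = -28 + 5 B$ ($D{\left(B \right)} = -3 + \left(-5 + B\right) \left(1 + 4\right) = -3 + \left(-5 + B\right) 5 = -3 + \left(-25 + 5 B\right) = -28 + 5 B$)
$U{\left(N \right)} = 12$ ($U{\left(N \right)} = 4 \left(\left(3 + 5\right) - 5\right) = 4 \left(8 - 5\right) = 4 \cdot 3 = 12$)
$U{\left(D{\left(2 \cdot 6 - 1 \right)} \right)} \left(-383\right) = 12 \left(-383\right) = -4596$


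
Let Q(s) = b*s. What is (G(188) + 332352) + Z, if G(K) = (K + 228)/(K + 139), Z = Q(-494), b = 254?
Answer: 67648868/327 ≈ 2.0688e+5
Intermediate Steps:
Q(s) = 254*s
Z = -125476 (Z = 254*(-494) = -125476)
G(K) = (228 + K)/(139 + K)
(G(188) + 332352) + Z = ((228 + 188)/(139 + 188) + 332352) - 125476 = (416/327 + 332352) - 125476 = 108679520/327 - 125476 = 67648868/327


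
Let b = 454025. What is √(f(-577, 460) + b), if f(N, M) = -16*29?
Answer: √453561 ≈ 673.47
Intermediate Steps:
f(N, M) = -464
√(f(-577, 460) + b) = √(-464 + 454025) = √453561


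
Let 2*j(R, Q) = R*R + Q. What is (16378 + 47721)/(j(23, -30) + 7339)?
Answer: 128198/15177 ≈ 8.4469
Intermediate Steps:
j(R, Q) = Q/2 + R**2/2 (j(R, Q) = (R*R + Q)/2 = (R**2 + Q)/2 = (Q + R**2)/2 = Q/2 + R**2/2)
(16378 + 47721)/(j(23, -30) + 7339) = (16378 + 47721)/(((1/2)*(-30) + (1/2)*23**2) + 7339) = 64099/((-15 + (1/2)*529) + 7339) = 64099/((-15 + 529/2) + 7339) = 64099/(499/2 + 7339) = 64099/(15177/2) = 64099*(2/15177) = 128198/15177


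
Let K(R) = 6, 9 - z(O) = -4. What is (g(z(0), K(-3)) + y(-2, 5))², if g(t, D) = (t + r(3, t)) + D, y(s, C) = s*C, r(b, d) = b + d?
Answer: 625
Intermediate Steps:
z(O) = 13 (z(O) = 9 - 1*(-4) = 9 + 4 = 13)
y(s, C) = C*s
g(t, D) = 3 + D + 2*t (g(t, D) = (t + (3 + t)) + D = (3 + 2*t) + D = 3 + D + 2*t)
(g(z(0), K(-3)) + y(-2, 5))² = ((3 + 6 + 2*13) + 5*(-2))² = ((3 + 6 + 26) - 10)² = (35 - 10)² = 25² = 625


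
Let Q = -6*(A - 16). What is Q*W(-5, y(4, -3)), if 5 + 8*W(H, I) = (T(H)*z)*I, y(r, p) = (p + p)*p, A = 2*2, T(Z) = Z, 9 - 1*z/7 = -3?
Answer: -68085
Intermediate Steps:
z = 84 (z = 63 - 7*(-3) = 63 + 21 = 84)
A = 4
y(r, p) = 2*p² (y(r, p) = (2*p)*p = 2*p²)
W(H, I) = -5/8 + 21*H*I/2 (W(H, I) = -5/8 + ((H*84)*I)/8 = -5/8 + ((84*H)*I)/8 = -5/8 + (84*H*I)/8 = -5/8 + 21*H*I/2)
Q = 72 (Q = -6*(4 - 16) = -6*(-12) = 72)
Q*W(-5, y(4, -3)) = 72*(-5/8 + (21/2)*(-5)*(2*(-3)²)) = 72*(-5/8 + (21/2)*(-5)*(2*9)) = 72*(-5/8 + (21/2)*(-5)*18) = 72*(-5/8 - 945) = 72*(-7565/8) = -68085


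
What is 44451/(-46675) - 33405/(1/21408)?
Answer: -33378890696451/46675 ≈ -7.1513e+8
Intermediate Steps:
44451/(-46675) - 33405/(1/21408) = 44451*(-1/46675) - 33405/1/21408 = -44451/46675 - 33405*21408 = -44451/46675 - 715134240 = -33378890696451/46675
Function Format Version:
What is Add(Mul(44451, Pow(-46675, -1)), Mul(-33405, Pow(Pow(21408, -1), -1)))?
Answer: Rational(-33378890696451, 46675) ≈ -7.1513e+8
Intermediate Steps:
Add(Mul(44451, Pow(-46675, -1)), Mul(-33405, Pow(Pow(21408, -1), -1))) = Add(Mul(44451, Rational(-1, 46675)), Mul(-33405, Pow(Rational(1, 21408), -1))) = Add(Rational(-44451, 46675), Mul(-33405, 21408)) = Add(Rational(-44451, 46675), -715134240) = Rational(-33378890696451, 46675)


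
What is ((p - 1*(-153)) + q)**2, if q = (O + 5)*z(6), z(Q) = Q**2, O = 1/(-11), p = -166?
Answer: 3243601/121 ≈ 26807.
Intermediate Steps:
O = -1/11 (O = 1*(-1/11) = -1/11 ≈ -0.090909)
q = 1944/11 (q = (-1/11 + 5)*6**2 = (54/11)*36 = 1944/11 ≈ 176.73)
((p - 1*(-153)) + q)**2 = ((-166 - 1*(-153)) + 1944/11)**2 = ((-166 + 153) + 1944/11)**2 = (-13 + 1944/11)**2 = (1801/11)**2 = 3243601/121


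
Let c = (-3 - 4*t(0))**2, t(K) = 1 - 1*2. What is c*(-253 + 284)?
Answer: 31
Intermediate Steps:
t(K) = -1 (t(K) = 1 - 2 = -1)
c = 1 (c = (-3 - 4*(-1))**2 = (-3 + 4)**2 = 1**2 = 1)
c*(-253 + 284) = 1*(-253 + 284) = 1*31 = 31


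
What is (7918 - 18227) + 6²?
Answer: -10273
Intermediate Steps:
(7918 - 18227) + 6² = -10309 + 36 = -10273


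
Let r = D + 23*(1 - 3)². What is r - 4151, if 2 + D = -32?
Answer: -4093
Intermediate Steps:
D = -34 (D = -2 - 32 = -34)
r = 58 (r = -34 + 23*(1 - 3)² = -34 + 23*(-2)² = -34 + 23*4 = -34 + 92 = 58)
r - 4151 = 58 - 4151 = -4093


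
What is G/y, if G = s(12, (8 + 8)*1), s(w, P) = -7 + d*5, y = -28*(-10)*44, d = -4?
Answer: -27/12320 ≈ -0.0021916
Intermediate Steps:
y = 12320 (y = 280*44 = 12320)
s(w, P) = -27 (s(w, P) = -7 - 4*5 = -7 - 20 = -27)
G = -27
G/y = -27/12320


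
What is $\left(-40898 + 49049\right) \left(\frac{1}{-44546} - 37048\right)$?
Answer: $- \frac{13451923043559}{44546} \approx -3.0198 \cdot 10^{8}$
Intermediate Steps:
$\left(-40898 + 49049\right) \left(\frac{1}{-44546} - 37048\right) = 8151 \left(- \frac{1}{44546} - 37048\right) = 8151 \left(- \frac{1650340209}{44546}\right) = - \frac{13451923043559}{44546}$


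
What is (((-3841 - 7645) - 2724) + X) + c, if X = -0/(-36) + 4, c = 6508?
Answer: -7698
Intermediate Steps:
X = 4 (X = -0*(-1)/36 + 4 = -7*0 + 4 = 0 + 4 = 4)
(((-3841 - 7645) - 2724) + X) + c = (((-3841 - 7645) - 2724) + 4) + 6508 = ((-11486 - 2724) + 4) + 6508 = (-14210 + 4) + 6508 = -14206 + 6508 = -7698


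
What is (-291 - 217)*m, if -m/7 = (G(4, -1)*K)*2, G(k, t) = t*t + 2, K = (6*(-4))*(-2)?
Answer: 1024128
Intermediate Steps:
K = 48 (K = -24*(-2) = 48)
G(k, t) = 2 + t² (G(k, t) = t² + 2 = 2 + t²)
m = -2016 (m = -7*(2 + (-1)²)*48*2 = -7*(2 + 1)*48*2 = -7*3*48*2 = -1008*2 = -7*288 = -2016)
(-291 - 217)*m = (-291 - 217)*(-2016) = -508*(-2016) = 1024128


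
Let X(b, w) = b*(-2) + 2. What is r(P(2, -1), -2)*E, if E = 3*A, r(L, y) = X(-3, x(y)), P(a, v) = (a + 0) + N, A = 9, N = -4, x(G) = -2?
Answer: 216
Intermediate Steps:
X(b, w) = 2 - 2*b (X(b, w) = -2*b + 2 = 2 - 2*b)
P(a, v) = -4 + a (P(a, v) = (a + 0) - 4 = a - 4 = -4 + a)
r(L, y) = 8 (r(L, y) = 2 - 2*(-3) = 2 + 6 = 8)
E = 27 (E = 3*9 = 27)
r(P(2, -1), -2)*E = 8*27 = 216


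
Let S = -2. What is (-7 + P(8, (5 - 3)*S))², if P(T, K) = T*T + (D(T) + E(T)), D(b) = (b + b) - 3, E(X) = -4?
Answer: 4356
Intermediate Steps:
D(b) = -3 + 2*b (D(b) = 2*b - 3 = -3 + 2*b)
P(T, K) = -7 + T² + 2*T (P(T, K) = T*T + ((-3 + 2*T) - 4) = T² + (-7 + 2*T) = -7 + T² + 2*T)
(-7 + P(8, (5 - 3)*S))² = (-7 + (-7 + 8² + 2*8))² = (-7 + (-7 + 64 + 16))² = (-7 + 73)² = 66² = 4356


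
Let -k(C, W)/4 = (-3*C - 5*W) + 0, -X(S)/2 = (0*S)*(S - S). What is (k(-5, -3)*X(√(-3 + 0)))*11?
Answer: 0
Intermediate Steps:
X(S) = 0 (X(S) = -2*0*S*(S - S) = -0*0 = -2*0 = 0)
k(C, W) = 12*C + 20*W (k(C, W) = -4*((-3*C - 5*W) + 0) = -4*((-5*W - 3*C) + 0) = -4*(-5*W - 3*C) = 12*C + 20*W)
(k(-5, -3)*X(√(-3 + 0)))*11 = ((12*(-5) + 20*(-3))*0)*11 = ((-60 - 60)*0)*11 = -120*0*11 = 0*11 = 0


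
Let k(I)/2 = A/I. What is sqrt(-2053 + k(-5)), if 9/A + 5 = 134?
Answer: I*sqrt(94901215)/215 ≈ 45.31*I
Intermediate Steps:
A = 3/43 (A = 9/(-5 + 134) = 9/129 = 9*(1/129) = 3/43 ≈ 0.069767)
k(I) = 6/(43*I) (k(I) = 2*(3/(43*I)) = 6/(43*I))
sqrt(-2053 + k(-5)) = sqrt(-2053 + (6/43)/(-5)) = sqrt(-2053 + (6/43)*(-1/5)) = sqrt(-2053 - 6/215) = sqrt(-441401/215) = I*sqrt(94901215)/215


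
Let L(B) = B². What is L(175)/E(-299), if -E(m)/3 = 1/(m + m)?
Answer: 18313750/3 ≈ 6.1046e+6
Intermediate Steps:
E(m) = -3/(2*m) (E(m) = -3/(m + m) = -3*1/(2*m) = -3/(2*m))
L(175)/E(-299) = 175²/((-3/2/(-299))) = 30625/((-3/2*(-1/299))) = 30625/(3/598) = 30625*(598/3) = 18313750/3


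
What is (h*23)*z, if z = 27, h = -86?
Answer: -53406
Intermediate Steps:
(h*23)*z = -86*23*27 = -1978*27 = -53406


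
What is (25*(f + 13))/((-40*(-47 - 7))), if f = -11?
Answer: 5/216 ≈ 0.023148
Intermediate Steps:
(25*(f + 13))/((-40*(-47 - 7))) = (25*(-11 + 13))/((-40*(-47 - 7))) = (25*2)/((-40*(-54))) = 50/2160 = 50*(1/2160) = 5/216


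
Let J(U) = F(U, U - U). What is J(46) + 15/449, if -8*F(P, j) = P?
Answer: -10267/1796 ≈ -5.7166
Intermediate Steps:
F(P, j) = -P/8
J(U) = -U/8
J(46) + 15/449 = -⅛*46 + 15/449 = -23/4 + (1/449)*15 = -23/4 + 15/449 = -10267/1796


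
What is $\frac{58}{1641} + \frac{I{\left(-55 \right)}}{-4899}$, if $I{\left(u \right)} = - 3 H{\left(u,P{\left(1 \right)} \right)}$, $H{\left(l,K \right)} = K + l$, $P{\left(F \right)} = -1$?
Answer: $\frac{2818}{2679753} \approx 0.0010516$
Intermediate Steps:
$I{\left(u \right)} = 3 - 3 u$ ($I{\left(u \right)} = - 3 \left(-1 + u\right) = 3 - 3 u$)
$\frac{58}{1641} + \frac{I{\left(-55 \right)}}{-4899} = \frac{58}{1641} + \frac{3 - -165}{-4899} = 58 \cdot \frac{1}{1641} + \left(3 + 165\right) \left(- \frac{1}{4899}\right) = \frac{58}{1641} + 168 \left(- \frac{1}{4899}\right) = \frac{58}{1641} - \frac{56}{1633} = \frac{2818}{2679753}$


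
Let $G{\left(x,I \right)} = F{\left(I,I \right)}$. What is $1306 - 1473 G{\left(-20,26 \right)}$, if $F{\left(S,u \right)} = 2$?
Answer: $-1640$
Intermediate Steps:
$G{\left(x,I \right)} = 2$
$1306 - 1473 G{\left(-20,26 \right)} = 1306 - 2946 = -1640$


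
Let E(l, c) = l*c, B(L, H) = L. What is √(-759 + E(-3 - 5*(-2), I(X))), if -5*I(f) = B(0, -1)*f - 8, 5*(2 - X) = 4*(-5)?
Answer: I*√18695/5 ≈ 27.346*I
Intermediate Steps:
X = 6 (X = 2 - 4*(-5)/5 = 2 - ⅕*(-20) = 2 + 4 = 6)
I(f) = 8/5 (I(f) = -(0*f - 8)/5 = -(0 - 8)/5 = -⅕*(-8) = 8/5)
E(l, c) = c*l
√(-759 + E(-3 - 5*(-2), I(X))) = √(-759 + 8*(-3 - 5*(-2))/5) = √(-759 + 8*(-3 + 10)/5) = √(-759 + (8/5)*7) = √(-759 + 56/5) = √(-3739/5) = I*√18695/5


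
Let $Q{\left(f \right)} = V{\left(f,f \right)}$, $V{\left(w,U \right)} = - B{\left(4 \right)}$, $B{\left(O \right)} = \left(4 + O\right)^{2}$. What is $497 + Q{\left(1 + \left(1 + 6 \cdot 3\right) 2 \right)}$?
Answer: $433$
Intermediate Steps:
$V{\left(w,U \right)} = -64$ ($V{\left(w,U \right)} = - \left(4 + 4\right)^{2} = - 8^{2} = \left(-1\right) 64 = -64$)
$Q{\left(f \right)} = -64$
$497 + Q{\left(1 + \left(1 + 6 \cdot 3\right) 2 \right)} = 497 - 64 = 433$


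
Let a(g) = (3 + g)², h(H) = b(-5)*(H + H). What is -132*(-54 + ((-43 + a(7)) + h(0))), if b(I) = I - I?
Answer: -396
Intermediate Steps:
b(I) = 0
h(H) = 0 (h(H) = 0*(H + H) = 0*(2*H) = 0)
-132*(-54 + ((-43 + a(7)) + h(0))) = -132*(-54 + ((-43 + (3 + 7)²) + 0)) = -132*(-54 + ((-43 + 10²) + 0)) = -132*(-54 + ((-43 + 100) + 0)) = -132*(-54 + (57 + 0)) = -132*(-54 + 57) = -132*3 = -396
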